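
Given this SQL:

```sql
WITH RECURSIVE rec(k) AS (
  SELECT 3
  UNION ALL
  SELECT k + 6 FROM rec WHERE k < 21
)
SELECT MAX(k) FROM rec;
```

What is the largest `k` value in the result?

21

Base: k=3.
Iteration 1: 3 < 21 holds -> k = 3 + 6 = 9.
Iteration 2: 9 < 21 holds -> k = 9 + 6 = 15.
Iteration 3: 15 < 21 holds -> k = 15 + 6 = 21.
Iteration 4: 21 < 21 fails; recursion stops.
k values: 3, 9, 15, 21; the maximum is 21.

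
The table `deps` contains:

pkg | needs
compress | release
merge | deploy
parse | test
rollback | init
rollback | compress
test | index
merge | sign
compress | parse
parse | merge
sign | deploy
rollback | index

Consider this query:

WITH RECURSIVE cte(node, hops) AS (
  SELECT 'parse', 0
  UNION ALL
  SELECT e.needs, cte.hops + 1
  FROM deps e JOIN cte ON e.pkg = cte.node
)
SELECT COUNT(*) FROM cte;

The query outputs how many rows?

Base: (parse, hops=0).
Iteration 1: edges from {parse} -> (merge, hops=1), (test, hops=1).
Iteration 2: edges from {merge,test} -> (deploy, hops=2), (index, hops=2), (sign, hops=2).
Iteration 3: edges from {deploy,index,sign} -> (deploy, hops=3).
Iteration 4: no outgoing edges from {deploy}; recursion stops.
Total rows emitted: 7.

7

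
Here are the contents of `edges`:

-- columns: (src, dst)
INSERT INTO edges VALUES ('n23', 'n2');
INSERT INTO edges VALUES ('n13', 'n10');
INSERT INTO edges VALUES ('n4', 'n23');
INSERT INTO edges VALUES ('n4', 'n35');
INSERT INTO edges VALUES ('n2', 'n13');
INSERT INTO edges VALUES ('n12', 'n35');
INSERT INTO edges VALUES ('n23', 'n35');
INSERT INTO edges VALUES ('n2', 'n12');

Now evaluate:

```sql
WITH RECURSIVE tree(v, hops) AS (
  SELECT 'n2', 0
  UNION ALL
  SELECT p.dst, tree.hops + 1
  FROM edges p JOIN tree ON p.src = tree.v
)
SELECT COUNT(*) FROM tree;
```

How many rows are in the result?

5

Base: (n2, hops=0).
Iteration 1: edges from {n2} -> (n12, hops=1), (n13, hops=1).
Iteration 2: edges from {n12,n13} -> (n10, hops=2), (n35, hops=2).
Iteration 3: no outgoing edges from {n10,n35}; recursion stops.
Total rows emitted: 5.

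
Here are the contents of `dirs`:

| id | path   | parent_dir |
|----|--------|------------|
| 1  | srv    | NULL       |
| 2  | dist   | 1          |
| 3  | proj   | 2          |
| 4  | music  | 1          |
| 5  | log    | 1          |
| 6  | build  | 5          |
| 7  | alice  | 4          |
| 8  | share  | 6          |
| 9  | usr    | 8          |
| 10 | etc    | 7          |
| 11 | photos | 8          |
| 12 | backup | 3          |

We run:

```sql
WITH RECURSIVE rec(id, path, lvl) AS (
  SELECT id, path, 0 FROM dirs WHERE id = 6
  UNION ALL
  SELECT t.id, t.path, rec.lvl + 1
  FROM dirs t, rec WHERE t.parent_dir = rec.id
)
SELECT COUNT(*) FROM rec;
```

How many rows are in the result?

4

Base: id=6 (build) at lvl 0.
Iteration 1: rows with parent_dir in {6} -> share (id 8, lvl 1).
Iteration 2: rows with parent_dir in {8} -> usr (id 9, lvl 2), photos (id 11, lvl 2).
Iteration 3: no rows with parent_dir in {9,11}; recursion stops.
Total rows emitted: 4.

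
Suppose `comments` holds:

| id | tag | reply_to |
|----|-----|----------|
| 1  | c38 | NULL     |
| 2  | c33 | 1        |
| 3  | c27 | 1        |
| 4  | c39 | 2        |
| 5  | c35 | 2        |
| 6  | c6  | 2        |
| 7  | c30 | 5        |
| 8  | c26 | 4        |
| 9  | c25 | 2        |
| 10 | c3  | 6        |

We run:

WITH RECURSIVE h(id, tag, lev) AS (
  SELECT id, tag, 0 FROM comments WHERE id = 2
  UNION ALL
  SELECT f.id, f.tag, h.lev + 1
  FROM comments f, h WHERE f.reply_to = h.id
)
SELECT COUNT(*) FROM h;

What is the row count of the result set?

8

Base: id=2 (c33) at lev 0.
Iteration 1: rows with reply_to in {2} -> c39 (id 4, lev 1), c35 (id 5, lev 1), c6 (id 6, lev 1), c25 (id 9, lev 1).
Iteration 2: rows with reply_to in {4,5,6,9} -> c30 (id 7, lev 2), c26 (id 8, lev 2), c3 (id 10, lev 2).
Iteration 3: no rows with reply_to in {7,8,10}; recursion stops.
Total rows emitted: 8.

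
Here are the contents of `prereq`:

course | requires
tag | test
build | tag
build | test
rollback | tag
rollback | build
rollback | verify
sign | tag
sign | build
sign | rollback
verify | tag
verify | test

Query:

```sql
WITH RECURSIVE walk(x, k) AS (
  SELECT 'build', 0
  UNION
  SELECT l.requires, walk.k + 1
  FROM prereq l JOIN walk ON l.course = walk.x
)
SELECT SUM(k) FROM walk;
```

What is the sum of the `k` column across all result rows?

Base: (build, k=0).
Iteration 1: edges from {build} -> (tag, k=1), (test, k=1).
Iteration 2: edges from {tag,test} -> (test, k=2).
Iteration 3: no outgoing edges from {test}; recursion stops.
SUM(k) = 0 + 1 + 1 + 2 = 4.

4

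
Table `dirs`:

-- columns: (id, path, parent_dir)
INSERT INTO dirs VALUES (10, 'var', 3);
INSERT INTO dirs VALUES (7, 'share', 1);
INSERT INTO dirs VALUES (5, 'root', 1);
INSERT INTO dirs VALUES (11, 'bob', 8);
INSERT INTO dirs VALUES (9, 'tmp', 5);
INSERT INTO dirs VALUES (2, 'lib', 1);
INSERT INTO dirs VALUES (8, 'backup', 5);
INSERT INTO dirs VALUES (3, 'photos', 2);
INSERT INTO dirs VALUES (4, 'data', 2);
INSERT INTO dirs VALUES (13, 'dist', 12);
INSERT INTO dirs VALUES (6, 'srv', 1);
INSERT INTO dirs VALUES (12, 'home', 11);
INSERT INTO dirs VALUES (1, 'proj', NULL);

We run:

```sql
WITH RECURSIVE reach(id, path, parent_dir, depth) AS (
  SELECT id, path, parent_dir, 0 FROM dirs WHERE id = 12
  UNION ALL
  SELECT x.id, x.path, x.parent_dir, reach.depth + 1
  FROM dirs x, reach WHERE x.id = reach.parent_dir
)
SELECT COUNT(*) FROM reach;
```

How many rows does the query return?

5

Base: id=12 (home), parent_dir=11, depth 0.
Iteration 1: join on id=11 -> bob (id 11, parent_dir=8, depth 1).
Iteration 2: join on id=8 -> backup (id 8, parent_dir=5, depth 2).
Iteration 3: join on id=5 -> root (id 5, parent_dir=1, depth 3).
Iteration 4: join on id=1 -> proj (id 1, parent_dir=NULL, depth 4).
Iteration 5: parent_dir is NULL; no match; recursion stops.
Total rows emitted: 5.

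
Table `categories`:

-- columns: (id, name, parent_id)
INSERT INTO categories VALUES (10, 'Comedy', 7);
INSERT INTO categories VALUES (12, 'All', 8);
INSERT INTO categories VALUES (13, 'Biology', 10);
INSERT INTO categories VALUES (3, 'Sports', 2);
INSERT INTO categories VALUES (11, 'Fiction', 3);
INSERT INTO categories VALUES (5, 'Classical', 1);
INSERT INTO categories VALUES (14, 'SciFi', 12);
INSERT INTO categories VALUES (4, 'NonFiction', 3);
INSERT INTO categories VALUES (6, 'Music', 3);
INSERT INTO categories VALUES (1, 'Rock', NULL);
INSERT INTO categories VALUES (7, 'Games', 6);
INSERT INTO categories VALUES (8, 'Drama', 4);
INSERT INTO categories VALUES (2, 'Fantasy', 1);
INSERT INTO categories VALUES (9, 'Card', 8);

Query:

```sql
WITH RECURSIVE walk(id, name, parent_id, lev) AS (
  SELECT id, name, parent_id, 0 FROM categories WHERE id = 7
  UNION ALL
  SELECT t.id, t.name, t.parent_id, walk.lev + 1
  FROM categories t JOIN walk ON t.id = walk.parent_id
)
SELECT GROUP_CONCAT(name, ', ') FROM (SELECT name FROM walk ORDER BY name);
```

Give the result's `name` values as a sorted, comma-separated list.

Fantasy, Games, Music, Rock, Sports

Base: id=7 (Games), parent_id=6, lev 0.
Iteration 1: join on id=6 -> Music (id 6, parent_id=3, lev 1).
Iteration 2: join on id=3 -> Sports (id 3, parent_id=2, lev 2).
Iteration 3: join on id=2 -> Fantasy (id 2, parent_id=1, lev 3).
Iteration 4: join on id=1 -> Rock (id 1, parent_id=NULL, lev 4).
Iteration 5: parent_id is NULL; no match; recursion stops.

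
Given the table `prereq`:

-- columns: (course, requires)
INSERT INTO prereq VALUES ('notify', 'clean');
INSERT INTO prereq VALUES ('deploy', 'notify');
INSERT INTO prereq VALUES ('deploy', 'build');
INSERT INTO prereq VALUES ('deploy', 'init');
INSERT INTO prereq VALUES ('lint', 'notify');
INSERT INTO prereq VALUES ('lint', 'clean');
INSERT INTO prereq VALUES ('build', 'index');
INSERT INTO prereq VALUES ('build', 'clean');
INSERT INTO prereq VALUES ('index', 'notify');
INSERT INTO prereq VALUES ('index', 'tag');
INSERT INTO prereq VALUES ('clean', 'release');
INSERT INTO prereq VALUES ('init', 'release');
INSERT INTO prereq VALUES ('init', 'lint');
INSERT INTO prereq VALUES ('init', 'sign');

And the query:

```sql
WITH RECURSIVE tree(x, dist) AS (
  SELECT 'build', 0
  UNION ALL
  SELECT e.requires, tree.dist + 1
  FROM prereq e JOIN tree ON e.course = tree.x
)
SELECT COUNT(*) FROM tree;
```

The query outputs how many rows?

Base: (build, dist=0).
Iteration 1: edges from {build} -> (clean, dist=1), (index, dist=1).
Iteration 2: edges from {clean,index} -> (notify, dist=2), (release, dist=2), (tag, dist=2).
Iteration 3: edges from {notify,release,tag} -> (clean, dist=3).
Iteration 4: edges from {clean} -> (release, dist=4).
Iteration 5: no outgoing edges from {release}; recursion stops.
Total rows emitted: 8.

8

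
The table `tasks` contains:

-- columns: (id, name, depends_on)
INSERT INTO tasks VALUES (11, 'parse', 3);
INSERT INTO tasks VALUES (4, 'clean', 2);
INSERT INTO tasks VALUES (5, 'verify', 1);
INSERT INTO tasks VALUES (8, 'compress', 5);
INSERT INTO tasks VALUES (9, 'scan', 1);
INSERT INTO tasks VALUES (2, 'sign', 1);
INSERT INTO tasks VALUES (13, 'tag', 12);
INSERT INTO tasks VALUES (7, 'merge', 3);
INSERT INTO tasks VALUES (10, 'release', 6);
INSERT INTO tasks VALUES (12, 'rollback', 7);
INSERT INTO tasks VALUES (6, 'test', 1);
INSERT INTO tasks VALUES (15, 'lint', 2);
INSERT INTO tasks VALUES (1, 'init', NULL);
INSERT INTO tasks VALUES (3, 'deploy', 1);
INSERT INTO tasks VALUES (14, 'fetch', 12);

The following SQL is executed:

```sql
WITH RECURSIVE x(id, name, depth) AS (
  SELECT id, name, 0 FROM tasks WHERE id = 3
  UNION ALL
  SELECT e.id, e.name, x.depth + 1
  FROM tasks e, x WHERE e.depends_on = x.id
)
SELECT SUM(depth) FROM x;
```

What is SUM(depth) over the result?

Base: id=3 (deploy) at depth 0.
Iteration 1: rows with depends_on in {3} -> merge (id 7, depth 1), parse (id 11, depth 1).
Iteration 2: rows with depends_on in {7,11} -> rollback (id 12, depth 2).
Iteration 3: rows with depends_on in {12} -> tag (id 13, depth 3), fetch (id 14, depth 3).
Iteration 4: no rows with depends_on in {13,14}; recursion stops.
SUM(depth) = 0 + 1 + 1 + 2 + 3 + 3 = 10.

10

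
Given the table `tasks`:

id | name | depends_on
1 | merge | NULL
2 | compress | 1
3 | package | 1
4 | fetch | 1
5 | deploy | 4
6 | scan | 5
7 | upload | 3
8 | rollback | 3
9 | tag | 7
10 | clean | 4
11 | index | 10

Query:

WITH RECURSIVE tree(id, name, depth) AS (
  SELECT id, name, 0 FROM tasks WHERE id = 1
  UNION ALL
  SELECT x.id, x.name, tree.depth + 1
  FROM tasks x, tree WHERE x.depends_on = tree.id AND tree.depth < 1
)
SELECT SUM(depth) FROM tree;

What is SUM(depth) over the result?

Base: id=1 (merge) at depth 0.
Iteration 1: rows with depends_on in {1} -> compress (id 2, depth 1), package (id 3, depth 1), fetch (id 4, depth 1).
Iteration 2: depth < 1 fails for all current rows; recursion stops.
SUM(depth) = 0 + 1 + 1 + 1 = 3.

3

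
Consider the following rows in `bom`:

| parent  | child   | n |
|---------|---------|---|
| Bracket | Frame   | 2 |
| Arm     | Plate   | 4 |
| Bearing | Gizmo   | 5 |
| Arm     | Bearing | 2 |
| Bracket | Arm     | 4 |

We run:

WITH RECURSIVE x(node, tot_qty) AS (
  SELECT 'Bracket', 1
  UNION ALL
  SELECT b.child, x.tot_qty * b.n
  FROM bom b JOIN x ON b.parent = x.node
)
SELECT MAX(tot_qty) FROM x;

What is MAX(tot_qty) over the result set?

40

Base: (Bracket, tot_qty=1).
Iteration 1: components of {Bracket} -> Arm = 1*4 = 4, Frame = 1*2 = 2.
Iteration 2: components of {Arm,Frame} -> Bearing = 4*2 = 8, Plate = 4*4 = 16.
Iteration 3: components of {Bearing,Plate} -> Gizmo = 8*5 = 40.
Iteration 4: no further components; recursion stops.
tot_qty values: 1, 2, 4, 16, 8, 40; the maximum is 40.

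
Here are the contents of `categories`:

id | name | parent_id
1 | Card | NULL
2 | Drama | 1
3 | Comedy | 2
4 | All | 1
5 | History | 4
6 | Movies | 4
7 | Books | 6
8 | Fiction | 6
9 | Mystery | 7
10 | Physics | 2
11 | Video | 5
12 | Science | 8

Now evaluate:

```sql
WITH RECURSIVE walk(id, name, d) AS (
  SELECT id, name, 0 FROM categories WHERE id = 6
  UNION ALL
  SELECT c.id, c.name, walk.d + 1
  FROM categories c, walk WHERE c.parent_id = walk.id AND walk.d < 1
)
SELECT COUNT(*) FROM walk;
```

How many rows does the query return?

Base: id=6 (Movies) at d 0.
Iteration 1: rows with parent_id in {6} -> Books (id 7, d 1), Fiction (id 8, d 1).
Iteration 2: d < 1 fails for all current rows; recursion stops.
Total rows emitted: 3.

3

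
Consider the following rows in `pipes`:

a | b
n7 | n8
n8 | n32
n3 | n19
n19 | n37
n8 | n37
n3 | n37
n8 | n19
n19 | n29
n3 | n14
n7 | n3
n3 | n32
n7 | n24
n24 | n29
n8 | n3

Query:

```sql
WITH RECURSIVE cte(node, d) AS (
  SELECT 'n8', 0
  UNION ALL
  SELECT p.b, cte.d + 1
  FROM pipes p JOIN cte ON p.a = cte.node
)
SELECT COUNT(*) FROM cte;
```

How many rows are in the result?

13

Base: (n8, d=0).
Iteration 1: edges from {n8} -> (n19, d=1), (n3, d=1), (n32, d=1), (n37, d=1).
Iteration 2: edges from {n19,n3,n32,n37} -> (n14, d=2), (n19, d=2), (n29, d=2), (n32, d=2), (n37, d=2) x2. [UNION ALL keeps all 6 new rows, including repeats]
Iteration 3: edges from {n14,n19,n29,n32,n37} -> (n29, d=3), (n37, d=3).
Iteration 4: no outgoing edges from {n29,n37}; recursion stops.
Total rows emitted: 13.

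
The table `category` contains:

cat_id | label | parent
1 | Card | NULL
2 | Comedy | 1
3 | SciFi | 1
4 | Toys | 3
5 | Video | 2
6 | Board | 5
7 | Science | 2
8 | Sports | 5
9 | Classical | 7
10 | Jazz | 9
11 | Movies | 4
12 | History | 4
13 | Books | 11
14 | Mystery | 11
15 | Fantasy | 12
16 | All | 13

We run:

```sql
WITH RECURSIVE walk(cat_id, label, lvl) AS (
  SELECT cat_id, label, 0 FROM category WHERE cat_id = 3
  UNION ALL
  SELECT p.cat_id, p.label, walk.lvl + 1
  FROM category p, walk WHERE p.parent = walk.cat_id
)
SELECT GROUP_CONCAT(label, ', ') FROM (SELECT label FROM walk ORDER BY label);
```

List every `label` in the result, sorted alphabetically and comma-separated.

All, Books, Fantasy, History, Movies, Mystery, SciFi, Toys

Base: cat_id=3 (SciFi) at lvl 0.
Iteration 1: rows with parent in {3} -> Toys (id 4, lvl 1).
Iteration 2: rows with parent in {4} -> Movies (id 11, lvl 2), History (id 12, lvl 2).
Iteration 3: rows with parent in {11,12} -> Books (id 13, lvl 3), Mystery (id 14, lvl 3), Fantasy (id 15, lvl 3).
Iteration 4: rows with parent in {13,14,15} -> All (id 16, lvl 4).
Iteration 5: no rows with parent in {16}; recursion stops.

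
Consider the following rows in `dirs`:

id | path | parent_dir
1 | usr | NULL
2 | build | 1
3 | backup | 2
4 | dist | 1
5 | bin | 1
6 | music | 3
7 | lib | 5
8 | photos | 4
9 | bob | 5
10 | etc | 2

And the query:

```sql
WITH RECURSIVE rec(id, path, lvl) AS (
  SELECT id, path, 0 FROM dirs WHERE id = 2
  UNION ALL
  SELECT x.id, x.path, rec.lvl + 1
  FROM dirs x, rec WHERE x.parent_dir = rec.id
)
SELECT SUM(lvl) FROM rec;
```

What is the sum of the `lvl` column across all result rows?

4

Base: id=2 (build) at lvl 0.
Iteration 1: rows with parent_dir in {2} -> backup (id 3, lvl 1), etc (id 10, lvl 1).
Iteration 2: rows with parent_dir in {3,10} -> music (id 6, lvl 2).
Iteration 3: no rows with parent_dir in {6}; recursion stops.
SUM(lvl) = 0 + 1 + 1 + 2 = 4.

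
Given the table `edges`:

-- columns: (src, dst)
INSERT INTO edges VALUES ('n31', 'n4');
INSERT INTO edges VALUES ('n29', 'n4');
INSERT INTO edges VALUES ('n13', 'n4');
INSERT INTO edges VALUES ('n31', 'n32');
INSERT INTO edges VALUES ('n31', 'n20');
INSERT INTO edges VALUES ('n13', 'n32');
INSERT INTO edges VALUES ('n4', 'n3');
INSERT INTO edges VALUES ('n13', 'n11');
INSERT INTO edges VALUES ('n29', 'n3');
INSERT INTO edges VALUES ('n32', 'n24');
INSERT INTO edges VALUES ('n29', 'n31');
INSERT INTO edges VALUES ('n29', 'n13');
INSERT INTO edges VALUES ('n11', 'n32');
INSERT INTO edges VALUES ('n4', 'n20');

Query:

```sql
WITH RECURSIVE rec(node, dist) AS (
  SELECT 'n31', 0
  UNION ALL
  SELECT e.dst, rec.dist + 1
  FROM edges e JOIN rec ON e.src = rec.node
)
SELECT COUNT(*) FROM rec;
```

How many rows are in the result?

Base: (n31, dist=0).
Iteration 1: edges from {n31} -> (n20, dist=1), (n32, dist=1), (n4, dist=1).
Iteration 2: edges from {n20,n32,n4} -> (n20, dist=2), (n24, dist=2), (n3, dist=2).
Iteration 3: no outgoing edges from {n20,n24,n3}; recursion stops.
Total rows emitted: 7.

7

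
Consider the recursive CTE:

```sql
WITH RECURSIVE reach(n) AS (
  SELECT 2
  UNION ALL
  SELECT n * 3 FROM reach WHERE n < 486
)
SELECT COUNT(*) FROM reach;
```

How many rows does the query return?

Base: n=2.
Iteration 1: 2 < 486 holds -> n = 2 * 3 = 6.
Iteration 2: 6 < 486 holds -> n = 6 * 3 = 18.
Iteration 3: 18 < 486 holds -> n = 18 * 3 = 54.
Iteration 4: 54 < 486 holds -> n = 54 * 3 = 162.
Iteration 5: 162 < 486 holds -> n = 162 * 3 = 486.
Iteration 6: 486 < 486 fails; recursion stops.
Total rows emitted: 6.

6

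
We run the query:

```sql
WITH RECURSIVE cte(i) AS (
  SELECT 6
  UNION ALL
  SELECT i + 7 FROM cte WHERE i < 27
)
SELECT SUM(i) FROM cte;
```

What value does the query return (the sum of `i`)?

66

Base: i=6.
Iteration 1: 6 < 27 holds -> i = 6 + 7 = 13.
Iteration 2: 13 < 27 holds -> i = 13 + 7 = 20.
Iteration 3: 20 < 27 holds -> i = 20 + 7 = 27.
Iteration 4: 27 < 27 fails; recursion stops.
SUM(i) = 6 + 13 + 20 + 27 = 66.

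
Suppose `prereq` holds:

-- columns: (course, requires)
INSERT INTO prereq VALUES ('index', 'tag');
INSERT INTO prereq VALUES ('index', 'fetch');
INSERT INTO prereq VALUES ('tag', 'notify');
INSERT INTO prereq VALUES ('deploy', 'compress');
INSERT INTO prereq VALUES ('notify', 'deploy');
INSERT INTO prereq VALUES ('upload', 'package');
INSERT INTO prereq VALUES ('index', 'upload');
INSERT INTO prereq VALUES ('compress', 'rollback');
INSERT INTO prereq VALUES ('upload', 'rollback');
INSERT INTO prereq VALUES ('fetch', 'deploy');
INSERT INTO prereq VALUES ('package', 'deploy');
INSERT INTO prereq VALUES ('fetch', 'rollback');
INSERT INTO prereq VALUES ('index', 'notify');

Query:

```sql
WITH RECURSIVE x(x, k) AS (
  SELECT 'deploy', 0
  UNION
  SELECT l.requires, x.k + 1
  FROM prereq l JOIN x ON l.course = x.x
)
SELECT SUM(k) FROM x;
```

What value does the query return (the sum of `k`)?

3

Base: (deploy, k=0).
Iteration 1: edges from {deploy} -> (compress, k=1).
Iteration 2: edges from {compress} -> (rollback, k=2).
Iteration 3: no outgoing edges from {rollback}; recursion stops.
SUM(k) = 0 + 1 + 2 = 3.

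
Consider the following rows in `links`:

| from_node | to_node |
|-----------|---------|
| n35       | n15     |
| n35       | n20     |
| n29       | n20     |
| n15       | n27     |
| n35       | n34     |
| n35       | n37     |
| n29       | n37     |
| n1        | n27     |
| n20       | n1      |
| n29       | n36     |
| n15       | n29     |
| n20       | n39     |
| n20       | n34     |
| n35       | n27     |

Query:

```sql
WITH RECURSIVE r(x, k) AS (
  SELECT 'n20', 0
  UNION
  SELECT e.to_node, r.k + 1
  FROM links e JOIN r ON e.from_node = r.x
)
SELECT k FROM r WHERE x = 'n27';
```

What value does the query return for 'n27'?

Base: (n20, k=0).
Iteration 1: edges from {n20} -> (n1, k=1), (n34, k=1), (n39, k=1).
Iteration 2: edges from {n1,n34,n39} -> (n27, k=2).
Iteration 3: no outgoing edges from {n27}; recursion stops.

2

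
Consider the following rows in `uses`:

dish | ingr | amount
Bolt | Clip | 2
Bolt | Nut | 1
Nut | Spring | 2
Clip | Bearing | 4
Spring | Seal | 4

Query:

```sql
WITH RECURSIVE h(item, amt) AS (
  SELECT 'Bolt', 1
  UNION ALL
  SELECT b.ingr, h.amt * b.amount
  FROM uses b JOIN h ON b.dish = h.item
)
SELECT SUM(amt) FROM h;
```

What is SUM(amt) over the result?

22

Base: (Bolt, amt=1).
Iteration 1: components of {Bolt} -> Clip = 1*2 = 2, Nut = 1*1 = 1.
Iteration 2: components of {Clip,Nut} -> Bearing = 2*4 = 8, Spring = 1*2 = 2.
Iteration 3: components of {Bearing,Spring} -> Seal = 2*4 = 8.
Iteration 4: no further components; recursion stops.
SUM(amt) = 1 + 2 + 1 + 8 + 2 + 8 = 22.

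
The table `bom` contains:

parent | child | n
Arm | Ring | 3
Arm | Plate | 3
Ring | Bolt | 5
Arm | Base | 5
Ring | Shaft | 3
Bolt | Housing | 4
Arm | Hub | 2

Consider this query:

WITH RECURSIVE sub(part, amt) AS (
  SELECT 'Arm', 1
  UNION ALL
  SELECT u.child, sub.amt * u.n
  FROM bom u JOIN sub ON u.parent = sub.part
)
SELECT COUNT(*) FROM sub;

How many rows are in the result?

Base: (Arm, amt=1).
Iteration 1: components of {Arm} -> Base = 1*5 = 5, Hub = 1*2 = 2, Plate = 1*3 = 3, Ring = 1*3 = 3.
Iteration 2: components of {Base,Hub,Plate,Ring} -> Bolt = 3*5 = 15, Shaft = 3*3 = 9.
Iteration 3: components of {Bolt,Shaft} -> Housing = 15*4 = 60.
Iteration 4: no further components; recursion stops.
Total rows emitted: 8.

8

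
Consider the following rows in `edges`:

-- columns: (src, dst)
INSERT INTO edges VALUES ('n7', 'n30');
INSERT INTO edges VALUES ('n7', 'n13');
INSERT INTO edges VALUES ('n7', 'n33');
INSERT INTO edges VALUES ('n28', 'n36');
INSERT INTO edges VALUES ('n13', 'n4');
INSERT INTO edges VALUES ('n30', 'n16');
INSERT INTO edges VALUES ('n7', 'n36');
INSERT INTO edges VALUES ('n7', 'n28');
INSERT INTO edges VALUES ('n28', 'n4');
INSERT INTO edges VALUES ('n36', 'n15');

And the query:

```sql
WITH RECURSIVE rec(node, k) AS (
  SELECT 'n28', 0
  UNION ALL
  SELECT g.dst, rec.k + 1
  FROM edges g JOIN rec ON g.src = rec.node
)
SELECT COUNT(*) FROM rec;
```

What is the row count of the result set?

Base: (n28, k=0).
Iteration 1: edges from {n28} -> (n36, k=1), (n4, k=1).
Iteration 2: edges from {n36,n4} -> (n15, k=2).
Iteration 3: no outgoing edges from {n15}; recursion stops.
Total rows emitted: 4.

4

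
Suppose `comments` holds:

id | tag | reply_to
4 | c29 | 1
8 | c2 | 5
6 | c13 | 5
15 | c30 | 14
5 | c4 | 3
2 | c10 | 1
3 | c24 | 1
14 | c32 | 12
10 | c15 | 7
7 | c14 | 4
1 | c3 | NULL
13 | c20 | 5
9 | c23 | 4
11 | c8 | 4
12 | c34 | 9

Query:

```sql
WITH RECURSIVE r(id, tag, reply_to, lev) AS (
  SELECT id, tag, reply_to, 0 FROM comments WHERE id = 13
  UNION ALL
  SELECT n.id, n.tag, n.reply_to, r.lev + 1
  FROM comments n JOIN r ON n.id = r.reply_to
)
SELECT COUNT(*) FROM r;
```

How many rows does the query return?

Base: id=13 (c20), reply_to=5, lev 0.
Iteration 1: join on id=5 -> c4 (id 5, reply_to=3, lev 1).
Iteration 2: join on id=3 -> c24 (id 3, reply_to=1, lev 2).
Iteration 3: join on id=1 -> c3 (id 1, reply_to=NULL, lev 3).
Iteration 4: reply_to is NULL; no match; recursion stops.
Total rows emitted: 4.

4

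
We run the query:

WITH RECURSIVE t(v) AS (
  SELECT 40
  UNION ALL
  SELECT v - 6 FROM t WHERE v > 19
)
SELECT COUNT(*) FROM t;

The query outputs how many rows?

Base: v=40.
Iteration 1: 40 > 19 holds -> v = 40 - 6 = 34.
Iteration 2: 34 > 19 holds -> v = 34 - 6 = 28.
Iteration 3: 28 > 19 holds -> v = 28 - 6 = 22.
Iteration 4: 22 > 19 holds -> v = 22 - 6 = 16.
Iteration 5: 16 > 19 fails; recursion stops.
Total rows emitted: 5.

5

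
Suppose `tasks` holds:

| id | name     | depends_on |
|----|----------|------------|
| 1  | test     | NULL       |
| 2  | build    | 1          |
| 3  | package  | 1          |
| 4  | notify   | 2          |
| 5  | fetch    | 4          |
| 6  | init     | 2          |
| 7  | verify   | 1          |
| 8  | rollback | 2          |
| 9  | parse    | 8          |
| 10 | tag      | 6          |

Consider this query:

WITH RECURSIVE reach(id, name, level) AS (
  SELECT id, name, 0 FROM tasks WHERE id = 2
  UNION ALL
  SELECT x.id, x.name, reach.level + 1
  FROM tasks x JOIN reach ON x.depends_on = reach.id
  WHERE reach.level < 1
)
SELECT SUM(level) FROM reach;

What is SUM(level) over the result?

Base: id=2 (build) at level 0.
Iteration 1: rows with depends_on in {2} -> notify (id 4, level 1), init (id 6, level 1), rollback (id 8, level 1).
Iteration 2: level < 1 fails for all current rows; recursion stops.
SUM(level) = 0 + 1 + 1 + 1 = 3.

3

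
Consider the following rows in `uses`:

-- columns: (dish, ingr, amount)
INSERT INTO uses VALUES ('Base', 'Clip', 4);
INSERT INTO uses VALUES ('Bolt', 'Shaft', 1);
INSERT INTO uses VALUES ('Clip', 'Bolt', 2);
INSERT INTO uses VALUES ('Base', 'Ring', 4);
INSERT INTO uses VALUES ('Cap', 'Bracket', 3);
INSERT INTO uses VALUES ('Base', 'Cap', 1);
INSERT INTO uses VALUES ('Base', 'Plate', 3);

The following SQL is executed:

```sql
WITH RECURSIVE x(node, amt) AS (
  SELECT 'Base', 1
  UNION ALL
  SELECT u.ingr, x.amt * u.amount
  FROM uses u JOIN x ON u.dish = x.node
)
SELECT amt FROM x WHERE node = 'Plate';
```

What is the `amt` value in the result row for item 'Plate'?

3

Base: (Base, amt=1).
Iteration 1: components of {Base} -> Cap = 1*1 = 1, Clip = 1*4 = 4, Plate = 1*3 = 3, Ring = 1*4 = 4.
Iteration 2: components of {Cap,Clip,Plate,Ring} -> Bolt = 4*2 = 8, Bracket = 1*3 = 3.
Iteration 3: components of {Bolt,Bracket} -> Shaft = 8*1 = 8.
Iteration 4: no further components; recursion stops.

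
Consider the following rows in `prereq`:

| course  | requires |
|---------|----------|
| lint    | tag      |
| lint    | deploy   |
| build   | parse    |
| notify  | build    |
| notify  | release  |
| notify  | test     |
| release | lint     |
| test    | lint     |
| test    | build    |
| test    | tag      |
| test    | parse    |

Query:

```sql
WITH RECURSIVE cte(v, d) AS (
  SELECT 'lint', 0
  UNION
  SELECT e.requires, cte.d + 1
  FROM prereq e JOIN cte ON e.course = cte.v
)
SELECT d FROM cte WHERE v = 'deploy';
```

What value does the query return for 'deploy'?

1

Base: (lint, d=0).
Iteration 1: edges from {lint} -> (deploy, d=1), (tag, d=1).
Iteration 2: no outgoing edges from {deploy,tag}; recursion stops.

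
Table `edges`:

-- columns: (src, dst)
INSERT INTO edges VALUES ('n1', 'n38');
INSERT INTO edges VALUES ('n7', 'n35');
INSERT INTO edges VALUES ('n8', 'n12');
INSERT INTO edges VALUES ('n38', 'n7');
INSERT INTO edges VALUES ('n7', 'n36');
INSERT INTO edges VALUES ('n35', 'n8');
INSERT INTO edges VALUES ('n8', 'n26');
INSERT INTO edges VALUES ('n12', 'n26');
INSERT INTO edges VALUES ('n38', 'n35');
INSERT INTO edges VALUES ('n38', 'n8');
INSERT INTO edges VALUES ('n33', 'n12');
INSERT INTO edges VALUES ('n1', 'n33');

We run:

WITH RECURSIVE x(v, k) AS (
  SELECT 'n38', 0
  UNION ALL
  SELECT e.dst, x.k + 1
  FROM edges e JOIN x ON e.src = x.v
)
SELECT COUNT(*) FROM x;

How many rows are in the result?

Base: (n38, k=0).
Iteration 1: edges from {n38} -> (n35, k=1), (n7, k=1), (n8, k=1).
Iteration 2: edges from {n35,n7,n8} -> (n12, k=2), (n26, k=2), (n35, k=2), (n36, k=2), (n8, k=2).
Iteration 3: edges from {n12,n26,n35,n36,n8} -> (n12, k=3), (n26, k=3) x2, (n8, k=3). [UNION ALL keeps all 4 new rows, including repeats]
Iteration 4: edges from {n12,n26,n8} -> (n12, k=4), (n26, k=4) x2. [UNION ALL keeps all 3 new rows, including repeats]
Iteration 5: edges from {n12,n26} -> (n26, k=5).
Iteration 6: no outgoing edges from {n26}; recursion stops.
Total rows emitted: 17.

17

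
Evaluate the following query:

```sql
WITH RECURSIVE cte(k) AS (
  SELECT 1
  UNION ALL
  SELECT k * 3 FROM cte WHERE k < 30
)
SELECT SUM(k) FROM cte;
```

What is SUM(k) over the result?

121

Base: k=1.
Iteration 1: 1 < 30 holds -> k = 1 * 3 = 3.
Iteration 2: 3 < 30 holds -> k = 3 * 3 = 9.
Iteration 3: 9 < 30 holds -> k = 9 * 3 = 27.
Iteration 4: 27 < 30 holds -> k = 27 * 3 = 81.
Iteration 5: 81 < 30 fails; recursion stops.
SUM(k) = 1 + 3 + 9 + 27 + 81 = 121.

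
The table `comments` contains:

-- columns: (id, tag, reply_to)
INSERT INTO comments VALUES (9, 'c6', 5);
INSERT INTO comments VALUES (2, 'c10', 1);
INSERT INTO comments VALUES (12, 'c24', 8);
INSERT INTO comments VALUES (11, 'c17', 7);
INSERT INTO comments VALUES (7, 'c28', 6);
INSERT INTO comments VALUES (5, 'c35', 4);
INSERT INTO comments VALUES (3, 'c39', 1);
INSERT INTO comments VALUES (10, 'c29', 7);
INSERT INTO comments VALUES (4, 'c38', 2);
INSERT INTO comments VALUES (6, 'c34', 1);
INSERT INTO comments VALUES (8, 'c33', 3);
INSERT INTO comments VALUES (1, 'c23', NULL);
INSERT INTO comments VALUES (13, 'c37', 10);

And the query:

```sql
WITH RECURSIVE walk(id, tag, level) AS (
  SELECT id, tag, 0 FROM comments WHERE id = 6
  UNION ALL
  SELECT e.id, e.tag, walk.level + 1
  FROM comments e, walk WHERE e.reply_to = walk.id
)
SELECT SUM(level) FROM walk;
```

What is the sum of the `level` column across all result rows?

Base: id=6 (c34) at level 0.
Iteration 1: rows with reply_to in {6} -> c28 (id 7, level 1).
Iteration 2: rows with reply_to in {7} -> c29 (id 10, level 2), c17 (id 11, level 2).
Iteration 3: rows with reply_to in {10,11} -> c37 (id 13, level 3).
Iteration 4: no rows with reply_to in {13}; recursion stops.
SUM(level) = 0 + 1 + 2 + 2 + 3 = 8.

8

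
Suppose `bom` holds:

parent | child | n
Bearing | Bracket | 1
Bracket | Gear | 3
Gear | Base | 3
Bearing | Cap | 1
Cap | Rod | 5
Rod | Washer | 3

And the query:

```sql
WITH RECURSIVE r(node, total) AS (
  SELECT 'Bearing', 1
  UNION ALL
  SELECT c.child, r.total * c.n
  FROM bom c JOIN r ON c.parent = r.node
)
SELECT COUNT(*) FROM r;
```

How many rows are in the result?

Base: (Bearing, total=1).
Iteration 1: components of {Bearing} -> Bracket = 1*1 = 1, Cap = 1*1 = 1.
Iteration 2: components of {Bracket,Cap} -> Gear = 1*3 = 3, Rod = 1*5 = 5.
Iteration 3: components of {Gear,Rod} -> Base = 3*3 = 9, Washer = 5*3 = 15.
Iteration 4: no further components; recursion stops.
Total rows emitted: 7.

7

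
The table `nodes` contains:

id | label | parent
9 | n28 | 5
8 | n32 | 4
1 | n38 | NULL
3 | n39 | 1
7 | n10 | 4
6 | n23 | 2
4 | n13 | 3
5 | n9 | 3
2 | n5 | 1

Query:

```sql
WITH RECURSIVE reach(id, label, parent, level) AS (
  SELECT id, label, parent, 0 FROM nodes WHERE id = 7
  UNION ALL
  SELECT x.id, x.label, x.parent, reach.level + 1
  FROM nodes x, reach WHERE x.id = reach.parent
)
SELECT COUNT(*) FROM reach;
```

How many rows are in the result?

Base: id=7 (n10), parent=4, level 0.
Iteration 1: join on id=4 -> n13 (id 4, parent=3, level 1).
Iteration 2: join on id=3 -> n39 (id 3, parent=1, level 2).
Iteration 3: join on id=1 -> n38 (id 1, parent=NULL, level 3).
Iteration 4: parent is NULL; no match; recursion stops.
Total rows emitted: 4.

4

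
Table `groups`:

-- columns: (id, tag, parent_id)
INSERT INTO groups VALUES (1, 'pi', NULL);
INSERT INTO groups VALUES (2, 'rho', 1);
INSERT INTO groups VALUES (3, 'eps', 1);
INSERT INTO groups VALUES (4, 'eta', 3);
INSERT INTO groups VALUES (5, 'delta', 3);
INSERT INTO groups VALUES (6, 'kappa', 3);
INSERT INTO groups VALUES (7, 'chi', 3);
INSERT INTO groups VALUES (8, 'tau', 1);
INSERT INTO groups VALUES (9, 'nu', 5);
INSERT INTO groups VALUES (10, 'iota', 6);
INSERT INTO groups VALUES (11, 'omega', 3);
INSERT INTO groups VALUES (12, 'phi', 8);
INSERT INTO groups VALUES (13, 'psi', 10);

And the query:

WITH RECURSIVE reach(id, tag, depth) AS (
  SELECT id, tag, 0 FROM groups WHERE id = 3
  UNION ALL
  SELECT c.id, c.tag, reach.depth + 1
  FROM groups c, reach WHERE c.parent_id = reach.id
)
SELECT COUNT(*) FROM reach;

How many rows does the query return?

9

Base: id=3 (eps) at depth 0.
Iteration 1: rows with parent_id in {3} -> eta (id 4, depth 1), delta (id 5, depth 1), kappa (id 6, depth 1), chi (id 7, depth 1), omega (id 11, depth 1).
Iteration 2: rows with parent_id in {4,5,6,7,11} -> nu (id 9, depth 2), iota (id 10, depth 2).
Iteration 3: rows with parent_id in {9,10} -> psi (id 13, depth 3).
Iteration 4: no rows with parent_id in {13}; recursion stops.
Total rows emitted: 9.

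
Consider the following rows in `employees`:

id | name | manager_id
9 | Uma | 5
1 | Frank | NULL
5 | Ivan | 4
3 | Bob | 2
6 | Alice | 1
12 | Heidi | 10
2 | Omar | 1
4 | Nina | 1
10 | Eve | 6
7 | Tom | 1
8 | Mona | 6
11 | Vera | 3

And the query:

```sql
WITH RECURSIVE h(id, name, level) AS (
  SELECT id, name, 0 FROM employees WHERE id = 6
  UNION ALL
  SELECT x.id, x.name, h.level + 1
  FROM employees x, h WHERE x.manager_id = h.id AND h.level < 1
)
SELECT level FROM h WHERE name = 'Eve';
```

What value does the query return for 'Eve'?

1

Base: id=6 (Alice) at level 0.
Iteration 1: rows with manager_id in {6} -> Mona (id 8, level 1), Eve (id 10, level 1).
Iteration 2: level < 1 fails for all current rows; recursion stops.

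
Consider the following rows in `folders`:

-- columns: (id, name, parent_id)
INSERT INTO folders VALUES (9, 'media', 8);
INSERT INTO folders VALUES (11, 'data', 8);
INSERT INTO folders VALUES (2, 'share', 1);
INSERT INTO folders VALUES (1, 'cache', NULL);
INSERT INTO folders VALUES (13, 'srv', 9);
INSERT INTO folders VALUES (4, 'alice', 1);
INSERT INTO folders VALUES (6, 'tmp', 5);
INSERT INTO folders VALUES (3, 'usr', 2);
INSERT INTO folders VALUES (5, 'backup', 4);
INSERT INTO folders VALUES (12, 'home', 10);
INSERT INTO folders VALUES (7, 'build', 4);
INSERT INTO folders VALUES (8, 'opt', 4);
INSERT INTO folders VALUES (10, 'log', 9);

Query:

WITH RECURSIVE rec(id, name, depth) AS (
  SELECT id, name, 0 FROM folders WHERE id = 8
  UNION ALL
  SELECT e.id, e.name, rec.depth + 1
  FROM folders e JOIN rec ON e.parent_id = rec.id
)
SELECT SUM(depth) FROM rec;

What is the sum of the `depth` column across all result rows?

Base: id=8 (opt) at depth 0.
Iteration 1: rows with parent_id in {8} -> media (id 9, depth 1), data (id 11, depth 1).
Iteration 2: rows with parent_id in {9,11} -> log (id 10, depth 2), srv (id 13, depth 2).
Iteration 3: rows with parent_id in {10,13} -> home (id 12, depth 3).
Iteration 4: no rows with parent_id in {12}; recursion stops.
SUM(depth) = 0 + 1 + 1 + 2 + 2 + 3 = 9.

9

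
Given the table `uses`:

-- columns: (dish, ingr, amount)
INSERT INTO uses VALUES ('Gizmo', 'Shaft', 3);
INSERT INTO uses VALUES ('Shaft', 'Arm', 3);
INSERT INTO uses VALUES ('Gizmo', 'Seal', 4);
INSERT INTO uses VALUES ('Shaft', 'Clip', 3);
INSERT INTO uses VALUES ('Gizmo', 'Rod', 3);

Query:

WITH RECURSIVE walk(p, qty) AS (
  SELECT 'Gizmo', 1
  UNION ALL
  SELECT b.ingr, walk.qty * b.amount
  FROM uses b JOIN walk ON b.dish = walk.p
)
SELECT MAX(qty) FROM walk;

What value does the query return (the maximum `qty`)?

9

Base: (Gizmo, qty=1).
Iteration 1: components of {Gizmo} -> Rod = 1*3 = 3, Seal = 1*4 = 4, Shaft = 1*3 = 3.
Iteration 2: components of {Rod,Seal,Shaft} -> Arm = 3*3 = 9, Clip = 3*3 = 9.
Iteration 3: no further components; recursion stops.
qty values: 1, 3, 4, 3, 9, 9; the maximum is 9.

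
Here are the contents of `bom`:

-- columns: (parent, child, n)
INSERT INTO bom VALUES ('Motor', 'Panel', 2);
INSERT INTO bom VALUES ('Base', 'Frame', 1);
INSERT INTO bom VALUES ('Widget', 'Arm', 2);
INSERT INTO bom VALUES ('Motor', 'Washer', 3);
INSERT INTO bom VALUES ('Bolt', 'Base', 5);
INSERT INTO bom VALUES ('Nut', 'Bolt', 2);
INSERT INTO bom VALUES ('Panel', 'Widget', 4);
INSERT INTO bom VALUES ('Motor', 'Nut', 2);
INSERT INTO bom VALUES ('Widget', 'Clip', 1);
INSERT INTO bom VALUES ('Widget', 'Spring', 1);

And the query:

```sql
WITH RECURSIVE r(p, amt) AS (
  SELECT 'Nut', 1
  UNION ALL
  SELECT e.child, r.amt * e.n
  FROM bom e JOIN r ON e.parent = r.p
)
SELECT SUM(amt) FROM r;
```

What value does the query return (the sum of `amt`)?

23

Base: (Nut, amt=1).
Iteration 1: components of {Nut} -> Bolt = 1*2 = 2.
Iteration 2: components of {Bolt} -> Base = 2*5 = 10.
Iteration 3: components of {Base} -> Frame = 10*1 = 10.
Iteration 4: no further components; recursion stops.
SUM(amt) = 1 + 2 + 10 + 10 = 23.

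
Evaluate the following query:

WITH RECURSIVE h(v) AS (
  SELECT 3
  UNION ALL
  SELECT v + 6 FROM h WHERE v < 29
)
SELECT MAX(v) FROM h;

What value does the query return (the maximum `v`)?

33

Base: v=3.
Iteration 1: 3 < 29 holds -> v = 3 + 6 = 9.
Iteration 2: 9 < 29 holds -> v = 9 + 6 = 15.
Iteration 3: 15 < 29 holds -> v = 15 + 6 = 21.
Iteration 4: 21 < 29 holds -> v = 21 + 6 = 27.
Iteration 5: 27 < 29 holds -> v = 27 + 6 = 33.
Iteration 6: 33 < 29 fails; recursion stops.
v values: 3, 9, 15, 21, 27, 33; the maximum is 33.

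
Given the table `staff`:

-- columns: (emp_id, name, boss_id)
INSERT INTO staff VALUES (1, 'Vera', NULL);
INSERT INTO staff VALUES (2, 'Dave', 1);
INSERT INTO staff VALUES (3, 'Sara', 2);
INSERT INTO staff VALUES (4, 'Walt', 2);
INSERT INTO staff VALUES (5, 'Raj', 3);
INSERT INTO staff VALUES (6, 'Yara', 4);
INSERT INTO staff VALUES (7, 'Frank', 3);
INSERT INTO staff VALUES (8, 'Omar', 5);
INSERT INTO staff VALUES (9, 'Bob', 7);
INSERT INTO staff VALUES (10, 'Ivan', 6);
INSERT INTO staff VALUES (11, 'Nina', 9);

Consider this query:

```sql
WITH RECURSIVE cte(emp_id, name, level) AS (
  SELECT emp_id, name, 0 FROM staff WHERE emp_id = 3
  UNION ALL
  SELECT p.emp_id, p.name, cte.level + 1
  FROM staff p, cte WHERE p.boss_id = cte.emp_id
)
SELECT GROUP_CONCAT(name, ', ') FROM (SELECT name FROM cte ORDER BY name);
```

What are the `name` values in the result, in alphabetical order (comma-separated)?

Base: emp_id=3 (Sara) at level 0.
Iteration 1: rows with boss_id in {3} -> Raj (id 5, level 1), Frank (id 7, level 1).
Iteration 2: rows with boss_id in {5,7} -> Omar (id 8, level 2), Bob (id 9, level 2).
Iteration 3: rows with boss_id in {8,9} -> Nina (id 11, level 3).
Iteration 4: no rows with boss_id in {11}; recursion stops.

Bob, Frank, Nina, Omar, Raj, Sara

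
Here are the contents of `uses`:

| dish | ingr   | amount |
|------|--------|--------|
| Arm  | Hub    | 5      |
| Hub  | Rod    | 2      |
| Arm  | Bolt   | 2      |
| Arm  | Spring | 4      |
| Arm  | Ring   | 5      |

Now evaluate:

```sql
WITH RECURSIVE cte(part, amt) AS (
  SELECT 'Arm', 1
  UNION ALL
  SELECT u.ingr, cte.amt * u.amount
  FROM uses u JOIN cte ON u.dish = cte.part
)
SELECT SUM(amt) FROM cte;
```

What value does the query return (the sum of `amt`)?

27

Base: (Arm, amt=1).
Iteration 1: components of {Arm} -> Bolt = 1*2 = 2, Hub = 1*5 = 5, Ring = 1*5 = 5, Spring = 1*4 = 4.
Iteration 2: components of {Bolt,Hub,Ring,Spring} -> Rod = 5*2 = 10.
Iteration 3: no further components; recursion stops.
SUM(amt) = 1 + 5 + 2 + 4 + 5 + 10 = 27.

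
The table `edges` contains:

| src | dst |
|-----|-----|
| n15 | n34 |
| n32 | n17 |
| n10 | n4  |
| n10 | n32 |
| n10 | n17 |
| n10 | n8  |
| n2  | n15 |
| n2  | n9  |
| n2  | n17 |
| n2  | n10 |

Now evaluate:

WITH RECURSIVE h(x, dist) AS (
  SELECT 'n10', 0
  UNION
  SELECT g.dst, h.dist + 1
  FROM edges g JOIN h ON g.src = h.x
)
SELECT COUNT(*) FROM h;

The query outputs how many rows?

Base: (n10, dist=0).
Iteration 1: edges from {n10} -> (n17, dist=1), (n32, dist=1), (n4, dist=1), (n8, dist=1).
Iteration 2: edges from {n17,n32,n4,n8} -> (n17, dist=2).
Iteration 3: no outgoing edges from {n17}; recursion stops.
Total rows emitted: 6.

6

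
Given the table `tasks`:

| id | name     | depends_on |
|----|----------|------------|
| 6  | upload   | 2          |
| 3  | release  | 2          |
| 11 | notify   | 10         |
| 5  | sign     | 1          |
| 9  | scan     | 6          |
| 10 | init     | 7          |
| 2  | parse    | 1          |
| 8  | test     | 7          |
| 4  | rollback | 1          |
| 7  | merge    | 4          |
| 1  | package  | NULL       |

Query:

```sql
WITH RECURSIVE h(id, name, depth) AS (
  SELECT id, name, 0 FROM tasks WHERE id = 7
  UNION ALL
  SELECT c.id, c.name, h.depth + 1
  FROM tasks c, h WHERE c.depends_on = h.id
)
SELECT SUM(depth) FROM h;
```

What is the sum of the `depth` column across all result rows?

Base: id=7 (merge) at depth 0.
Iteration 1: rows with depends_on in {7} -> test (id 8, depth 1), init (id 10, depth 1).
Iteration 2: rows with depends_on in {8,10} -> notify (id 11, depth 2).
Iteration 3: no rows with depends_on in {11}; recursion stops.
SUM(depth) = 0 + 1 + 1 + 2 = 4.

4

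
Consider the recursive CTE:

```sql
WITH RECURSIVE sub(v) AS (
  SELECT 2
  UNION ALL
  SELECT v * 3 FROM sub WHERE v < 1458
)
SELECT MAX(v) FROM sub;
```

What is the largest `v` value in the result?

Base: v=2.
Iteration 1: 2 < 1458 holds -> v = 2 * 3 = 6.
Iteration 2: 6 < 1458 holds -> v = 6 * 3 = 18.
Iteration 3: 18 < 1458 holds -> v = 18 * 3 = 54.
Iteration 4: 54 < 1458 holds -> v = 54 * 3 = 162.
Iteration 5: 162 < 1458 holds -> v = 162 * 3 = 486.
Iteration 6: 486 < 1458 holds -> v = 486 * 3 = 1458.
Iteration 7: 1458 < 1458 fails; recursion stops.
v values: 2, 6, 18, 54, 162, 486, 1458; the maximum is 1458.

1458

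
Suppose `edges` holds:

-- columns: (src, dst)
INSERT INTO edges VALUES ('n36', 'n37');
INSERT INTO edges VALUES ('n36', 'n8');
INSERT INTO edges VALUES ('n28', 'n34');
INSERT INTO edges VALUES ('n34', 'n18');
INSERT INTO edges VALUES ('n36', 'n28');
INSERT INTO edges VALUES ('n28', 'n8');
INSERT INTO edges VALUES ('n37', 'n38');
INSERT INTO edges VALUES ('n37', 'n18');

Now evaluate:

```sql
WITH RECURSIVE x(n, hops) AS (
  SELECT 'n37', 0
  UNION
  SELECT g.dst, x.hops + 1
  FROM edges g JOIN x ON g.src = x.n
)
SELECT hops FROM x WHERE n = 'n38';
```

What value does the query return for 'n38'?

1

Base: (n37, hops=0).
Iteration 1: edges from {n37} -> (n18, hops=1), (n38, hops=1).
Iteration 2: no outgoing edges from {n18,n38}; recursion stops.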